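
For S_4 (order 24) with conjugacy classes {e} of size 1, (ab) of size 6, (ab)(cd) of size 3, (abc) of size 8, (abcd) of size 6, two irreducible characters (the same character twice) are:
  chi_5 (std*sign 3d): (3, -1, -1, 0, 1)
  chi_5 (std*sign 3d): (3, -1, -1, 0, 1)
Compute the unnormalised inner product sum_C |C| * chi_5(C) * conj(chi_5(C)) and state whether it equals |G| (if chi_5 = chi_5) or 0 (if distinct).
Sum = 24 = |G| = 24; so <chi_5, chi_5> = 1 (norm-1 confirms irreducibility).

Justification: Compute term by term over conjugacy classes (|C| * chi_5(C) * conj(chi_5(C))):
  1*(3)*conj(3) + 6*(-1)*conj(-1) + 3*(-1)*conj(-1) + 8*(0)*conj(0) + 6*(1)*conj(1)
  = (9) + (6) + (3) + (0) + (6)
  = 24.
Dividing by |G| = 24 gives 24/24 = 1, matching the row-orthogonality relation <chi_5, chi_5> = [chi_5 = chi_5].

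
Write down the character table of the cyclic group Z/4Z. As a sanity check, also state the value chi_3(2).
Character table of Z/4Z (irreps indexed chi_0,...,chi_3 with chi_k(m) = zeta_4^(k*m), zeta_4 = exp(2*pi*i/4)):
  irrep \ class  {0} (size 1)  {1} (size 1)  {2} (size 1)  {3} (size 1)
  chi_0          1             1             1             1           
  chi_1          1             I             -1            -I          
  chi_2          1             -1            1             -1          
  chi_3          1             -I            -1            I           

Spot check: chi_3(2) = zeta_4^(3*2) = zeta_4^6 = -1.

Working: Z/4Z is abelian, so all 4 irreducible complex representations are 1-dimensional. They are given by chi_k(m) = zeta_4^(k*m) for k = 0,...,3. Row orthogonality: sum_m chi_k(m) conj(chi_l(m)) = 4 * [k = l].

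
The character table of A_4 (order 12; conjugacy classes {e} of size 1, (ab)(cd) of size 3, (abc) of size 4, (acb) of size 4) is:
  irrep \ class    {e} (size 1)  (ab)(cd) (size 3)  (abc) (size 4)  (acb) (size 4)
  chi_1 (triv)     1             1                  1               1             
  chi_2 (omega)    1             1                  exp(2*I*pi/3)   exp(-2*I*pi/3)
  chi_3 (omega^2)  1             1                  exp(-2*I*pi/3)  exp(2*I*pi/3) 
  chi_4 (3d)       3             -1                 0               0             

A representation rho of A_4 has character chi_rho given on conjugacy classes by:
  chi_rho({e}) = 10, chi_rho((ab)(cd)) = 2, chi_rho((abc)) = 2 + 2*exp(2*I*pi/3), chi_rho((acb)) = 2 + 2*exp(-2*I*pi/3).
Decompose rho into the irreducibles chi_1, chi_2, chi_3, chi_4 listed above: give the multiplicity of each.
Multiplicities: chi_1: 2, chi_2: 2, chi_3: 0, chi_4: 2.

Argument: Use <chi_rho, chi> = (1/|G|) sum_C |C| * chi_rho(C) * conj(chi(C)) with |G| = 12 for each irreducible chi in the table:
  <chi_rho, chi_1> = (1/12)[1*(10)*conj(1) + 3*(2)*conj(1) + 4*(2 + 2*exp(2*I*pi/3))*conj(1) + 4*(2 + 2*exp(-2*I*pi/3))*conj(1)]
      = (1/12)[(10) + (6) + (8 + 8*exp(2*I*pi/3)) + (8 + 8*exp(-2*I*pi/3))] = 24/12 = 2
  <chi_rho, chi_2> = (1/12)[1*(10)*conj(1) + 3*(2)*conj(1) + 4*(2 + 2*exp(2*I*pi/3))*conj(exp(2*I*pi/3)) + 4*(2 + 2*exp(-2*I*pi/3))*conj(exp(-2*I*pi/3))]
      = (1/12)[(10) + (6) + (8 + 8*exp(-2*I*pi/3)) + (8 + 8*exp(2*I*pi/3))] = 24/12 = 2
  <chi_rho, chi_3> = (1/12)[1*(10)*conj(1) + 3*(2)*conj(1) + 4*(2 + 2*exp(2*I*pi/3))*conj(exp(-2*I*pi/3)) + 4*(2 + 2*exp(-2*I*pi/3))*conj(exp(2*I*pi/3))]
      = (1/12)[(10) + (6) + (-8) + (-8)] = 0/12 = 0
  <chi_rho, chi_4> = (1/12)[1*(10)*conj(3) + 3*(2)*conj(-1) + 4*(2 + 2*exp(2*I*pi/3))*conj(0) + 4*(2 + 2*exp(-2*I*pi/3))*conj(0)]
      = (1/12)[(30) + (-6) + (0) + (0)] = 24/12 = 2
(Exp terms are combined using exp(i*s)*conj(exp(i*t)) = exp(i*(s-t)), and sums of them are collapsed using the identity that for every m > 1 the m distinct m-th roots of unity sum to 0, e.g. 1 + exp(2*I*pi/3) + exp(-2*I*pi/3) = 0.)
Dimension check: dim(rho) = sum (mult * dim) = 2*1 + 2*1 + 0*1 + 2*3 = 10 = chi_rho(e) = 10.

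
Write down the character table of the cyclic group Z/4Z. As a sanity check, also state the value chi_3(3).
Character table of Z/4Z (irreps indexed chi_0,...,chi_3 with chi_k(m) = zeta_4^(k*m), zeta_4 = exp(2*pi*i/4)):
  irrep \ class  {0} (size 1)  {1} (size 1)  {2} (size 1)  {3} (size 1)
  chi_0          1             1             1             1           
  chi_1          1             I             -1            -I          
  chi_2          1             -1            1             -1          
  chi_3          1             -I            -1            I           

Spot check: chi_3(3) = zeta_4^(3*3) = zeta_4^9 = I.

Reasoning: Z/4Z is abelian, so all 4 irreducible complex representations are 1-dimensional. They are given by chi_k(m) = zeta_4^(k*m) for k = 0,...,3. Row orthogonality: sum_m chi_k(m) conj(chi_l(m)) = 4 * [k = l].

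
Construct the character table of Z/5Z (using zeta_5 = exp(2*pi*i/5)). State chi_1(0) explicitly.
Character table of Z/5Z (irreps indexed chi_0,...,chi_4 with chi_k(m) = zeta_5^(k*m), zeta_5 = exp(2*pi*i/5)):
  irrep \ class  {0} (size 1)  {1} (size 1)    {2} (size 1)    {3} (size 1)    {4} (size 1)  
  chi_0          1             1               1               1               1             
  chi_1          1             exp(2*I*pi/5)   exp(4*I*pi/5)   exp(-4*I*pi/5)  exp(-2*I*pi/5)
  chi_2          1             exp(4*I*pi/5)   exp(-2*I*pi/5)  exp(2*I*pi/5)   exp(-4*I*pi/5)
  chi_3          1             exp(-4*I*pi/5)  exp(2*I*pi/5)   exp(-2*I*pi/5)  exp(4*I*pi/5) 
  chi_4          1             exp(-2*I*pi/5)  exp(-4*I*pi/5)  exp(4*I*pi/5)   exp(2*I*pi/5) 

Spot check: chi_1(0) = zeta_5^(1*0) = zeta_5^0 = 1.

Reasoning: Z/5Z is abelian, so all 5 irreducible complex representations are 1-dimensional. They are given by chi_k(m) = zeta_5^(k*m) for k = 0,...,4. Row orthogonality: sum_m chi_k(m) conj(chi_l(m)) = 5 * [k = l].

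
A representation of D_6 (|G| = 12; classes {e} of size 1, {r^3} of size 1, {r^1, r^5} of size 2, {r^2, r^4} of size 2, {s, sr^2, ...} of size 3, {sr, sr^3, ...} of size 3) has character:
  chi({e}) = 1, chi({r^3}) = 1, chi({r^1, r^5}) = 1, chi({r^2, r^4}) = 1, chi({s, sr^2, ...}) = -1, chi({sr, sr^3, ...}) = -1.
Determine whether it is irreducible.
Irreducible: <chi, chi> = 1.

<chi, chi> = (1/|G|) sum_C |C| * |chi(C)|^2 = (1/12)[1*|1|^2 + 1*|1|^2 + 2*|1|^2 + 2*|1|^2 + 3*|-1|^2 + 3*|-1|^2]
  = (1/12)[(1) + (1) + (2) + (2) + (3) + (3)] = 12/12 = 1.
A character is irreducible iff <chi, chi> = 1, so this representation is irreducible.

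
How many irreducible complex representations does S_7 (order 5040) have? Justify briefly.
15

The number of irreducible complex representations of a finite group equals its number of conjugacy classes. Conjugacy classes in S_7 correspond to cycle types, i.e. partitions of 7; there are p(7) = 15 of them, so S_7 (order 5040) has exactly 15 irreducible complex representations.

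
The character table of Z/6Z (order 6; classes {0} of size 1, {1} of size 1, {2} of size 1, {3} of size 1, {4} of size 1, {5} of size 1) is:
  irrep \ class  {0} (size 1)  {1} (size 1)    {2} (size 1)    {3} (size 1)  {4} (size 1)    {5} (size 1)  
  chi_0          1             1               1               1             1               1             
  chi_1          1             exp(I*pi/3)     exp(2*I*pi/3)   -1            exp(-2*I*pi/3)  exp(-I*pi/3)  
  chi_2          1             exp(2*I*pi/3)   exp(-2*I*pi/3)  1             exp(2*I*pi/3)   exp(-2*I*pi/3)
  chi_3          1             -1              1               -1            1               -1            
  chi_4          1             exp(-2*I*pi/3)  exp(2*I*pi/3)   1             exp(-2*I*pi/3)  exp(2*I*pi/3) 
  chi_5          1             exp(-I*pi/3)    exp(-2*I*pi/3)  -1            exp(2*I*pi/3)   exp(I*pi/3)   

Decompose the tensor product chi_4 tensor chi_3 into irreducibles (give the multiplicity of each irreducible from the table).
chi_4 tensor chi_3 = chi_1 (all other irreducibles have multiplicity 0).

Proof sketch: The character of a tensor product is the pointwise product (chi_4 * chi_3)(C) = chi_4(C) * chi_3(C):
  {0}: (1)*(1), {1}: (exp(-2*I*pi/3))*(-1), {2}: (exp(2*I*pi/3))*(1), {3}: (1)*(-1), {4}: (exp(-2*I*pi/3))*(1), {5}: (exp(2*I*pi/3))*(-1)
so (chi_4 * chi_3) takes values
  {0} -> 1, {1} -> -exp(-2*I*pi/3), {2} -> exp(2*I*pi/3), {3} -> -1, {4} -> exp(-2*I*pi/3), {5} -> -exp(2*I*pi/3).
Now take the inner product of this character with each irreducible chi from the table, <chi_4*chi_3, chi> = (1/6) sum_C |C| (chi_4*chi_3)(C) conj(chi(C)):
  <chi_4*chi_3, chi_0> = (1/6)[1*(1)*conj(1) + 1*(-exp(-2*I*pi/3))*conj(1) + 1*(exp(2*I*pi/3))*conj(1) + 1*(-1)*conj(1) + 1*(exp(-2*I*pi/3))*conj(1) + 1*(-exp(2*I*pi/3))*conj(1)]
      = (1/6)[(1) + (-exp(-2*I*pi/3)) + (exp(2*I*pi/3)) + (-1) + (exp(-2*I*pi/3)) + (-exp(2*I*pi/3))] = 0/6 = 0
  <chi_4*chi_3, chi_1> = (1/6)[1*(1)*conj(1) + 1*(-exp(-2*I*pi/3))*conj(exp(I*pi/3)) + 1*(exp(2*I*pi/3))*conj(exp(2*I*pi/3)) + 1*(-1)*conj(-1) + 1*(exp(-2*I*pi/3))*conj(exp(-2*I*pi/3)) + 1*(-exp(2*I*pi/3))*conj(exp(-I*pi/3))]
      = (1/6)[(1) + (1) + (1) + (1) + (1) + (1)] = 6/6 = 1
  <chi_4*chi_3, chi_2> = (1/6)[1*(1)*conj(1) + 1*(-exp(-2*I*pi/3))*conj(exp(2*I*pi/3)) + 1*(exp(2*I*pi/3))*conj(exp(-2*I*pi/3)) + 1*(-1)*conj(1) + 1*(exp(-2*I*pi/3))*conj(exp(2*I*pi/3)) + 1*(-exp(2*I*pi/3))*conj(exp(-2*I*pi/3))]
      = (1/6)[(1) + (-exp(2*I*pi/3)) + (exp(-2*I*pi/3)) + (-1) + (exp(2*I*pi/3)) + (-exp(-2*I*pi/3))] = 0/6 = 0
  <chi_4*chi_3, chi_3> = (1/6)[1*(1)*conj(1) + 1*(-exp(-2*I*pi/3))*conj(-1) + 1*(exp(2*I*pi/3))*conj(1) + 1*(-1)*conj(-1) + 1*(exp(-2*I*pi/3))*conj(1) + 1*(-exp(2*I*pi/3))*conj(-1)]
      = (1/6)[(1) + (exp(-2*I*pi/3)) + (exp(2*I*pi/3)) + (1) + (exp(-2*I*pi/3)) + (exp(2*I*pi/3))] = 0/6 = 0
  <chi_4*chi_3, chi_4> = (1/6)[1*(1)*conj(1) + 1*(-exp(-2*I*pi/3))*conj(exp(-2*I*pi/3)) + 1*(exp(2*I*pi/3))*conj(exp(2*I*pi/3)) + 1*(-1)*conj(1) + 1*(exp(-2*I*pi/3))*conj(exp(-2*I*pi/3)) + 1*(-exp(2*I*pi/3))*conj(exp(2*I*pi/3))]
      = (1/6)[(1) + (-1) + (1) + (-1) + (1) + (-1)] = 0/6 = 0
  <chi_4*chi_3, chi_5> = (1/6)[1*(1)*conj(1) + 1*(-exp(-2*I*pi/3))*conj(exp(-I*pi/3)) + 1*(exp(2*I*pi/3))*conj(exp(-2*I*pi/3)) + 1*(-1)*conj(-1) + 1*(exp(-2*I*pi/3))*conj(exp(2*I*pi/3)) + 1*(-exp(2*I*pi/3))*conj(exp(I*pi/3))]
      = (1/6)[(1) + (-exp(-I*pi/3)) + (exp(-2*I*pi/3)) + (1) + (exp(2*I*pi/3)) + (-exp(I*pi/3))] = 0/6 = 0
(Exp terms are combined using exp(i*s)*conj(exp(i*t)) = exp(i*(s-t)), and sums of them are collapsed using the identity that for every m > 1 the m distinct m-th roots of unity sum to 0, e.g. 1 + exp(2*I*pi/3) + exp(-2*I*pi/3) = 0.)
Hence the multiplicities are chi_1: 1. Dimension check: dim(chi_4)*dim(chi_3) = 1*1 = 1 and sum (mult * dim) = 1*1 = 1.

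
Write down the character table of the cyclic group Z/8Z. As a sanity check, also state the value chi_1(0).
Character table of Z/8Z (irreps indexed chi_0,...,chi_7 with chi_k(m) = zeta_8^(k*m), zeta_8 = exp(2*pi*i/8)):
  irrep \ class  {0} (size 1)  {1} (size 1)    {2} (size 1)  {3} (size 1)    {4} (size 1)  {5} (size 1)    {6} (size 1)  {7} (size 1)  
  chi_0          1             1               1             1               1             1               1             1             
  chi_1          1             exp(I*pi/4)     I             exp(3*I*pi/4)   -1            exp(-3*I*pi/4)  -I            exp(-I*pi/4)  
  chi_2          1             I               -1            -I              1             I               -1            -I            
  chi_3          1             exp(3*I*pi/4)   -I            exp(I*pi/4)     -1            exp(-I*pi/4)    I             exp(-3*I*pi/4)
  chi_4          1             -1              1             -1              1             -1              1             -1            
  chi_5          1             exp(-3*I*pi/4)  I             exp(-I*pi/4)    -1            exp(I*pi/4)     -I            exp(3*I*pi/4) 
  chi_6          1             -I              -1            I               1             -I              -1            I             
  chi_7          1             exp(-I*pi/4)    -I            exp(-3*I*pi/4)  -1            exp(3*I*pi/4)   I             exp(I*pi/4)   

Spot check: chi_1(0) = zeta_8^(1*0) = zeta_8^0 = 1.

Details: Z/8Z is abelian, so all 8 irreducible complex representations are 1-dimensional. They are given by chi_k(m) = zeta_8^(k*m) for k = 0,...,7. Row orthogonality: sum_m chi_k(m) conj(chi_l(m)) = 8 * [k = l].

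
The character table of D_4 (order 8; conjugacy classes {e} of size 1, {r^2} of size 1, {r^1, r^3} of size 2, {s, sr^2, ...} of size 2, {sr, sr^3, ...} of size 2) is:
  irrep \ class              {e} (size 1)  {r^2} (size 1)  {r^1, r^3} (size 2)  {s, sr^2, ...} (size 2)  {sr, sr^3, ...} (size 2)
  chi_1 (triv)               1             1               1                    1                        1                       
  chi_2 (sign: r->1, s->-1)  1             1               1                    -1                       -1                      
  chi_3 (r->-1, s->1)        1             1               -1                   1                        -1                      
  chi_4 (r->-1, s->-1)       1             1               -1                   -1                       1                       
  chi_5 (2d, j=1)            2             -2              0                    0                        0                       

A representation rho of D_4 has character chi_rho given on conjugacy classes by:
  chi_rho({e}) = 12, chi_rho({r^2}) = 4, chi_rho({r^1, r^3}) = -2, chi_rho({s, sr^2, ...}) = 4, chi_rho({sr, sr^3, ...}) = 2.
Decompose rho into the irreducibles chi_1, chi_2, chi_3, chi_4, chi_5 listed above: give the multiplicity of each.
Multiplicities: chi_1: 3, chi_2: 0, chi_3: 3, chi_4: 2, chi_5: 2.

Use <chi_rho, chi> = (1/|G|) sum_C |C| * chi_rho(C) * conj(chi(C)) with |G| = 8 for each irreducible chi in the table:
  <chi_rho, chi_1> = (1/8)[1*(12)*conj(1) + 1*(4)*conj(1) + 2*(-2)*conj(1) + 2*(4)*conj(1) + 2*(2)*conj(1)]
      = (1/8)[(12) + (4) + (-4) + (8) + (4)] = 24/8 = 3
  <chi_rho, chi_2> = (1/8)[1*(12)*conj(1) + 1*(4)*conj(1) + 2*(-2)*conj(1) + 2*(4)*conj(-1) + 2*(2)*conj(-1)]
      = (1/8)[(12) + (4) + (-4) + (-8) + (-4)] = 0/8 = 0
  <chi_rho, chi_3> = (1/8)[1*(12)*conj(1) + 1*(4)*conj(1) + 2*(-2)*conj(-1) + 2*(4)*conj(1) + 2*(2)*conj(-1)]
      = (1/8)[(12) + (4) + (4) + (8) + (-4)] = 24/8 = 3
  <chi_rho, chi_4> = (1/8)[1*(12)*conj(1) + 1*(4)*conj(1) + 2*(-2)*conj(-1) + 2*(4)*conj(-1) + 2*(2)*conj(1)]
      = (1/8)[(12) + (4) + (4) + (-8) + (4)] = 16/8 = 2
  <chi_rho, chi_5> = (1/8)[1*(12)*conj(2) + 1*(4)*conj(-2) + 2*(-2)*conj(0) + 2*(4)*conj(0) + 2*(2)*conj(0)]
      = (1/8)[(24) + (-8) + (0) + (0) + (0)] = 16/8 = 2
Dimension check: dim(rho) = sum (mult * dim) = 3*1 + 0*1 + 3*1 + 2*1 + 2*2 = 12 = chi_rho(e) = 12.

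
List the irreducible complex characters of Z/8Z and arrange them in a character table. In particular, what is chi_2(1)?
Character table of Z/8Z (irreps indexed chi_0,...,chi_7 with chi_k(m) = zeta_8^(k*m), zeta_8 = exp(2*pi*i/8)):
  irrep \ class  {0} (size 1)  {1} (size 1)    {2} (size 1)  {3} (size 1)    {4} (size 1)  {5} (size 1)    {6} (size 1)  {7} (size 1)  
  chi_0          1             1               1             1               1             1               1             1             
  chi_1          1             exp(I*pi/4)     I             exp(3*I*pi/4)   -1            exp(-3*I*pi/4)  -I            exp(-I*pi/4)  
  chi_2          1             I               -1            -I              1             I               -1            -I            
  chi_3          1             exp(3*I*pi/4)   -I            exp(I*pi/4)     -1            exp(-I*pi/4)    I             exp(-3*I*pi/4)
  chi_4          1             -1              1             -1              1             -1              1             -1            
  chi_5          1             exp(-3*I*pi/4)  I             exp(-I*pi/4)    -1            exp(I*pi/4)     -I            exp(3*I*pi/4) 
  chi_6          1             -I              -1            I               1             -I              -1            I             
  chi_7          1             exp(-I*pi/4)    -I            exp(-3*I*pi/4)  -1            exp(3*I*pi/4)   I             exp(I*pi/4)   

Spot check: chi_2(1) = zeta_8^(2*1) = zeta_8^2 = I.

Working: Z/8Z is abelian, so all 8 irreducible complex representations are 1-dimensional. They are given by chi_k(m) = zeta_8^(k*m) for k = 0,...,7. Row orthogonality: sum_m chi_k(m) conj(chi_l(m)) = 8 * [k = l].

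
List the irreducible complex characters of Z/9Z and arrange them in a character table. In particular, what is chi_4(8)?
Character table of Z/9Z (irreps indexed chi_0,...,chi_8 with chi_k(m) = zeta_9^(k*m), zeta_9 = exp(2*pi*i/9)):
  irrep \ class  {0} (size 1)  {1} (size 1)    {2} (size 1)    {3} (size 1)    {4} (size 1)    {5} (size 1)    {6} (size 1)    {7} (size 1)    {8} (size 1)  
  chi_0          1             1               1               1               1               1               1               1               1             
  chi_1          1             exp(2*I*pi/9)   exp(4*I*pi/9)   exp(2*I*pi/3)   exp(8*I*pi/9)   exp(-8*I*pi/9)  exp(-2*I*pi/3)  exp(-4*I*pi/9)  exp(-2*I*pi/9)
  chi_2          1             exp(4*I*pi/9)   exp(8*I*pi/9)   exp(-2*I*pi/3)  exp(-2*I*pi/9)  exp(2*I*pi/9)   exp(2*I*pi/3)   exp(-8*I*pi/9)  exp(-4*I*pi/9)
  chi_3          1             exp(2*I*pi/3)   exp(-2*I*pi/3)  1               exp(2*I*pi/3)   exp(-2*I*pi/3)  1               exp(2*I*pi/3)   exp(-2*I*pi/3)
  chi_4          1             exp(8*I*pi/9)   exp(-2*I*pi/9)  exp(2*I*pi/3)   exp(-4*I*pi/9)  exp(4*I*pi/9)   exp(-2*I*pi/3)  exp(2*I*pi/9)   exp(-8*I*pi/9)
  chi_5          1             exp(-8*I*pi/9)  exp(2*I*pi/9)   exp(-2*I*pi/3)  exp(4*I*pi/9)   exp(-4*I*pi/9)  exp(2*I*pi/3)   exp(-2*I*pi/9)  exp(8*I*pi/9) 
  chi_6          1             exp(-2*I*pi/3)  exp(2*I*pi/3)   1               exp(-2*I*pi/3)  exp(2*I*pi/3)   1               exp(-2*I*pi/3)  exp(2*I*pi/3) 
  chi_7          1             exp(-4*I*pi/9)  exp(-8*I*pi/9)  exp(2*I*pi/3)   exp(2*I*pi/9)   exp(-2*I*pi/9)  exp(-2*I*pi/3)  exp(8*I*pi/9)   exp(4*I*pi/9) 
  chi_8          1             exp(-2*I*pi/9)  exp(-4*I*pi/9)  exp(-2*I*pi/3)  exp(-8*I*pi/9)  exp(8*I*pi/9)   exp(2*I*pi/3)   exp(4*I*pi/9)   exp(2*I*pi/9) 

Spot check: chi_4(8) = zeta_9^(4*8) = zeta_9^32 = exp(-8*I*pi/9).

Details: Z/9Z is abelian, so all 9 irreducible complex representations are 1-dimensional. They are given by chi_k(m) = zeta_9^(k*m) for k = 0,...,8. Row orthogonality: sum_m chi_k(m) conj(chi_l(m)) = 9 * [k = l].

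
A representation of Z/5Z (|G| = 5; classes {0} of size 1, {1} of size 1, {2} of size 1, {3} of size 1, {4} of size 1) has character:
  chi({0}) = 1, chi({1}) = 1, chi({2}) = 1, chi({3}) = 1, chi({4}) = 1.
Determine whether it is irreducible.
Irreducible: <chi, chi> = 1.

Argument: <chi, chi> = (1/|G|) sum_C |C| * |chi(C)|^2 = (1/5)[1*|1|^2 + 1*|1|^2 + 1*|1|^2 + 1*|1|^2 + 1*|1|^2]
  = (1/5)[(1) + (1) + (1) + (1) + (1)] = 5/5 = 1.
(Exp terms are combined using exp(i*s)*conj(exp(i*t)) = exp(i*(s-t)), and sums of them are collapsed using the identity that for every m > 1 the m distinct m-th roots of unity sum to 0, e.g. 1 + exp(2*I*pi/3) + exp(-2*I*pi/3) = 0.)
A character is irreducible iff <chi, chi> = 1, so this representation is irreducible.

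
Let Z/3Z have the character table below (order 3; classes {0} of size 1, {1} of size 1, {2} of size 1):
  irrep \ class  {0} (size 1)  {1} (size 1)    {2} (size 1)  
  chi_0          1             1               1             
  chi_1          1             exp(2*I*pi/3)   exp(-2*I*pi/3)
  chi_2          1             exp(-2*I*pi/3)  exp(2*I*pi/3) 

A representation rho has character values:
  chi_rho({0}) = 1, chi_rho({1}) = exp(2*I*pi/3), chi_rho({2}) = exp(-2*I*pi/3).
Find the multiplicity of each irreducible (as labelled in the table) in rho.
Multiplicities: chi_0: 0, chi_1: 1, chi_2: 0.

Solution. Use <chi_rho, chi> = (1/|G|) sum_C |C| * chi_rho(C) * conj(chi(C)) with |G| = 3 for each irreducible chi in the table:
  <chi_rho, chi_0> = (1/3)[1*(1)*conj(1) + 1*(exp(2*I*pi/3))*conj(1) + 1*(exp(-2*I*pi/3))*conj(1)]
      = (1/3)[(1) + (exp(2*I*pi/3)) + (exp(-2*I*pi/3))] = 0/3 = 0
  <chi_rho, chi_1> = (1/3)[1*(1)*conj(1) + 1*(exp(2*I*pi/3))*conj(exp(2*I*pi/3)) + 1*(exp(-2*I*pi/3))*conj(exp(-2*I*pi/3))]
      = (1/3)[(1) + (1) + (1)] = 3/3 = 1
  <chi_rho, chi_2> = (1/3)[1*(1)*conj(1) + 1*(exp(2*I*pi/3))*conj(exp(-2*I*pi/3)) + 1*(exp(-2*I*pi/3))*conj(exp(2*I*pi/3))]
      = (1/3)[(1) + (exp(-2*I*pi/3)) + (exp(2*I*pi/3))] = 0/3 = 0
(Exp terms are combined using exp(i*s)*conj(exp(i*t)) = exp(i*(s-t)), and sums of them are collapsed using the identity that for every m > 1 the m distinct m-th roots of unity sum to 0, e.g. 1 + exp(2*I*pi/3) + exp(-2*I*pi/3) = 0.)
Dimension check: dim(rho) = sum (mult * dim) = 0*1 + 1*1 + 0*1 = 1 = chi_rho(e) = 1.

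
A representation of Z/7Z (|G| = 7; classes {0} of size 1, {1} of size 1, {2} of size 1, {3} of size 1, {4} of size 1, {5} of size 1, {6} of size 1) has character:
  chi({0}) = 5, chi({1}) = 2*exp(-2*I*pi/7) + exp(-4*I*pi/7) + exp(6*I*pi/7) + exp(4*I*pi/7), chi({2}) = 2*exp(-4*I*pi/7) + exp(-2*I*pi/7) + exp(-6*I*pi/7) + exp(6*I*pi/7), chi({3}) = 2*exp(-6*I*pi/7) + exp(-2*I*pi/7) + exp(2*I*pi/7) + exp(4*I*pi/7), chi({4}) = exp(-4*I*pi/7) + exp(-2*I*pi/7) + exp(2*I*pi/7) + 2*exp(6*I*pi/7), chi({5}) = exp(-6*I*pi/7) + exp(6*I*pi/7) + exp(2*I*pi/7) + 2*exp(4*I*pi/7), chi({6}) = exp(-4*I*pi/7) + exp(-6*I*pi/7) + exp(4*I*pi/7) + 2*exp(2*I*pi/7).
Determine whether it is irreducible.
Not irreducible (reducible): <chi, chi> = 7 > 1.

Details: <chi, chi> = (1/|G|) sum_C |C| * |chi(C)|^2 = (1/7)[1*|5|^2 + 1*|2*exp(-2*I*pi/7) + exp(-4*I*pi/7) + exp(6*I*pi/7) + exp(4*I*pi/7)|^2 + 1*|2*exp(-4*I*pi/7) + exp(-2*I*pi/7) + exp(-6*I*pi/7) + exp(6*I*pi/7)|^2 + 1*|2*exp(-6*I*pi/7) + exp(-2*I*pi/7) + exp(2*I*pi/7) + exp(4*I*pi/7)|^2 + 1*|exp(-4*I*pi/7) + exp(-2*I*pi/7) + exp(2*I*pi/7) + 2*exp(6*I*pi/7)|^2 + 1*|exp(-6*I*pi/7) + exp(6*I*pi/7) + exp(2*I*pi/7) + 2*exp(4*I*pi/7)|^2 + 1*|exp(-4*I*pi/7) + exp(-6*I*pi/7) + exp(4*I*pi/7) + 2*exp(2*I*pi/7)|^2]
  = (1/7)[(25) + (7 + 3*exp(-2*I*pi/7) + 5*exp(-6*I*pi/7) + exp(-4*I*pi/7) + exp(4*I*pi/7) + 5*exp(6*I*pi/7) + 3*exp(2*I*pi/7)) + (7 + 5*exp(-2*I*pi/7) + 3*exp(-4*I*pi/7) + exp(-6*I*pi/7) + exp(6*I*pi/7) + 3*exp(4*I*pi/7) + 5*exp(2*I*pi/7)) + (7 + 5*exp(-4*I*pi/7) + 3*exp(-6*I*pi/7) + exp(-2*I*pi/7) + exp(2*I*pi/7) + 3*exp(6*I*pi/7) + 5*exp(4*I*pi/7)) + (7 + 5*exp(-4*I*pi/7) + 3*exp(-6*I*pi/7) + exp(-2*I*pi/7) + exp(2*I*pi/7) + 3*exp(6*I*pi/7) + 5*exp(4*I*pi/7)) + (7 + 5*exp(-2*I*pi/7) + 3*exp(-4*I*pi/7) + exp(-6*I*pi/7) + exp(6*I*pi/7) + 3*exp(4*I*pi/7) + 5*exp(2*I*pi/7)) + (7 + 3*exp(-2*I*pi/7) + 5*exp(-6*I*pi/7) + exp(-4*I*pi/7) + exp(4*I*pi/7) + 5*exp(6*I*pi/7) + 3*exp(2*I*pi/7))] = 49/7 = 7.
(Exp terms are combined using exp(i*s)*conj(exp(i*t)) = exp(i*(s-t)), and sums of them are collapsed using the identity that for every m > 1 the m distinct m-th roots of unity sum to 0, e.g. 1 + exp(2*I*pi/3) + exp(-2*I*pi/3) = 0.)
A character is irreducible iff <chi, chi> = 1, so this representation is reducible.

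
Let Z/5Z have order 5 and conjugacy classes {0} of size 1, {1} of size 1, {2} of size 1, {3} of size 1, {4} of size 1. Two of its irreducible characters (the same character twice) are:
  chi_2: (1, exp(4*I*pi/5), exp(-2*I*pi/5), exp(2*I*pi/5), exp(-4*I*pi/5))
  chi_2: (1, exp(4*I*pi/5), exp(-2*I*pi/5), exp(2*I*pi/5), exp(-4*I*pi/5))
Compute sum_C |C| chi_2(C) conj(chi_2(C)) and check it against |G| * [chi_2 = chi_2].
Sum = 5 = |G| = 5; so <chi_2, chi_2> = 1 (norm-1 confirms irreducibility).

Compute term by term over conjugacy classes (|C| * chi_2(C) * conj(chi_2(C))):
  1*(1)*conj(1) + 1*(exp(4*I*pi/5))*conj(exp(4*I*pi/5)) + 1*(exp(-2*I*pi/5))*conj(exp(-2*I*pi/5)) + 1*(exp(2*I*pi/5))*conj(exp(2*I*pi/5)) + 1*(exp(-4*I*pi/5))*conj(exp(-4*I*pi/5))
  = (1) + (1) + (1) + (1) + (1)
  = 5.
(Exp terms are combined using exp(i*s)*conj(exp(i*t)) = exp(i*(s-t)), and sums of them are collapsed using the identity that for every m > 1 the m distinct m-th roots of unity sum to 0, e.g. 1 + exp(2*I*pi/3) + exp(-2*I*pi/3) = 0.)
Dividing by |G| = 5 gives 5/5 = 1, matching the row-orthogonality relation <chi_2, chi_2> = [chi_2 = chi_2].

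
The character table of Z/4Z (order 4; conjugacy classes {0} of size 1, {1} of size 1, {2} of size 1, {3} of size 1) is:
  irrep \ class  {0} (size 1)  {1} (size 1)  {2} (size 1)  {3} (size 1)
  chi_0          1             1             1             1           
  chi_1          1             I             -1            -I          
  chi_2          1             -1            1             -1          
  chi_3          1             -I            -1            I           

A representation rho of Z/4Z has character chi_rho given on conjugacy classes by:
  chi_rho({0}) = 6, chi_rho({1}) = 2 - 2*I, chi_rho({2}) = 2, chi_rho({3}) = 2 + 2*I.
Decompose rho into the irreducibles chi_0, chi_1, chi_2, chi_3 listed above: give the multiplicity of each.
Multiplicities: chi_0: 3, chi_1: 0, chi_2: 1, chi_3: 2.

Working: Use <chi_rho, chi> = (1/|G|) sum_C |C| * chi_rho(C) * conj(chi(C)) with |G| = 4 for each irreducible chi in the table:
  <chi_rho, chi_0> = (1/4)[1*(6)*conj(1) + 1*(2 - 2*I)*conj(1) + 1*(2)*conj(1) + 1*(2 + 2*I)*conj(1)]
      = (1/4)[(6) + (2 - 2*I) + (2) + (2 + 2*I)] = 12/4 = 3
  <chi_rho, chi_1> = (1/4)[1*(6)*conj(1) + 1*(2 - 2*I)*conj(I) + 1*(2)*conj(-1) + 1*(2 + 2*I)*conj(-I)]
      = (1/4)[(6) + (-2 - 2*I) + (-2) + (-2 + 2*I)] = 0/4 = 0
  <chi_rho, chi_2> = (1/4)[1*(6)*conj(1) + 1*(2 - 2*I)*conj(-1) + 1*(2)*conj(1) + 1*(2 + 2*I)*conj(-1)]
      = (1/4)[(6) + (-2 + 2*I) + (2) + (-2 - 2*I)] = 4/4 = 1
  <chi_rho, chi_3> = (1/4)[1*(6)*conj(1) + 1*(2 - 2*I)*conj(-I) + 1*(2)*conj(-1) + 1*(2 + 2*I)*conj(I)]
      = (1/4)[(6) + (2 + 2*I) + (-2) + (2 - 2*I)] = 8/4 = 2
(Exp terms are combined using exp(i*s)*conj(exp(i*t)) = exp(i*(s-t)), and sums of them are collapsed using the identity that for every m > 1 the m distinct m-th roots of unity sum to 0, e.g. 1 + exp(2*I*pi/3) + exp(-2*I*pi/3) = 0.)
Dimension check: dim(rho) = sum (mult * dim) = 3*1 + 0*1 + 1*1 + 2*1 = 6 = chi_rho(e) = 6.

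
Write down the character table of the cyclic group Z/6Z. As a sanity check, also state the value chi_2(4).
Character table of Z/6Z (irreps indexed chi_0,...,chi_5 with chi_k(m) = zeta_6^(k*m), zeta_6 = exp(2*pi*i/6)):
  irrep \ class  {0} (size 1)  {1} (size 1)    {2} (size 1)    {3} (size 1)  {4} (size 1)    {5} (size 1)  
  chi_0          1             1               1               1             1               1             
  chi_1          1             exp(I*pi/3)     exp(2*I*pi/3)   -1            exp(-2*I*pi/3)  exp(-I*pi/3)  
  chi_2          1             exp(2*I*pi/3)   exp(-2*I*pi/3)  1             exp(2*I*pi/3)   exp(-2*I*pi/3)
  chi_3          1             -1              1               -1            1               -1            
  chi_4          1             exp(-2*I*pi/3)  exp(2*I*pi/3)   1             exp(-2*I*pi/3)  exp(2*I*pi/3) 
  chi_5          1             exp(-I*pi/3)    exp(-2*I*pi/3)  -1            exp(2*I*pi/3)   exp(I*pi/3)   

Spot check: chi_2(4) = zeta_6^(2*4) = zeta_6^8 = exp(2*I*pi/3).

Derivation: Z/6Z is abelian, so all 6 irreducible complex representations are 1-dimensional. They are given by chi_k(m) = zeta_6^(k*m) for k = 0,...,5. Row orthogonality: sum_m chi_k(m) conj(chi_l(m)) = 6 * [k = l].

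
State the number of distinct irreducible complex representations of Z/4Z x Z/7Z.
28

Argument: The number of irreducible complex representations of a finite group equals its number of conjugacy classes. Z/4Z x Z/7Z is abelian of order 28, so every element is its own conjugacy class: 28 classes, so Z/4Z x Z/7Z (order 28) has exactly 28 irreducible complex representations.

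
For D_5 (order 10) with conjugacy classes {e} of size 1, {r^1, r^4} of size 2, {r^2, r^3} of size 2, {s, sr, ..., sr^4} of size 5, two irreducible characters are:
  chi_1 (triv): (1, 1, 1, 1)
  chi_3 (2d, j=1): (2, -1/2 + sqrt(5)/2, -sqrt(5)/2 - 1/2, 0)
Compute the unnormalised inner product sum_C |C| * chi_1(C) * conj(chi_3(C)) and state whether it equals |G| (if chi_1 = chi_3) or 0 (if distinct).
Sum = 0; so <chi_1, chi_3> = 0 (distinct irreducibles are orthogonal).

Explanation: Compute term by term over conjugacy classes (|C| * chi_1(C) * conj(chi_3(C))):
  1*(1)*conj(2) + 2*(1)*conj(-1/2 + sqrt(5)/2) + 2*(1)*conj(-sqrt(5)/2 - 1/2) + 5*(1)*conj(0)
  = (2) + (-1 + sqrt(5)) + (-sqrt(5) - 1) + (0)
  = 0.
Dividing by |G| = 10 gives 0/10 = 0, matching the row-orthogonality relation <chi_1, chi_3> = [chi_1 = chi_3].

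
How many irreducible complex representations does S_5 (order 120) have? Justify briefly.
7

The number of irreducible complex representations of a finite group equals its number of conjugacy classes. Conjugacy classes in S_5 correspond to cycle types, i.e. partitions of 5; there are p(5) = 7 of them, so S_5 (order 120) has exactly 7 irreducible complex representations.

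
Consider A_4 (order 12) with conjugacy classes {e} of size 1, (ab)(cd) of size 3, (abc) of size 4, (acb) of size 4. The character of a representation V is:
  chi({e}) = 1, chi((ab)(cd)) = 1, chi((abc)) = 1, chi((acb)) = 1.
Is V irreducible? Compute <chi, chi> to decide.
Irreducible: <chi, chi> = 1.

Working: <chi, chi> = (1/|G|) sum_C |C| * |chi(C)|^2 = (1/12)[1*|1|^2 + 3*|1|^2 + 4*|1|^2 + 4*|1|^2]
  = (1/12)[(1) + (3) + (4) + (4)] = 12/12 = 1.
(Exp terms are combined using exp(i*s)*conj(exp(i*t)) = exp(i*(s-t)), and sums of them are collapsed using the identity that for every m > 1 the m distinct m-th roots of unity sum to 0, e.g. 1 + exp(2*I*pi/3) + exp(-2*I*pi/3) = 0.)
A character is irreducible iff <chi, chi> = 1, so this representation is irreducible.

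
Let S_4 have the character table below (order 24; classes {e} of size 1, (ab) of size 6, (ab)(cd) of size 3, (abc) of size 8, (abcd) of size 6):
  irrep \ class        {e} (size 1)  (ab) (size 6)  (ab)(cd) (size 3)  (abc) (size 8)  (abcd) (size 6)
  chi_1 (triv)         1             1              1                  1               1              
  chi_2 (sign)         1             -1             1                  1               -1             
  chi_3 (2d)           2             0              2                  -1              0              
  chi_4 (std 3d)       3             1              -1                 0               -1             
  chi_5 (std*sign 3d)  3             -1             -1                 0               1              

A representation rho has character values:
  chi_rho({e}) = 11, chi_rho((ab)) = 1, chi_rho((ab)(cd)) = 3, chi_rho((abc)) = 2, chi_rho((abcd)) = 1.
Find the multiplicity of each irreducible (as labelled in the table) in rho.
Multiplicities: chi_1: 2, chi_2: 1, chi_3: 1, chi_4: 1, chi_5: 1.

Reasoning: Use <chi_rho, chi> = (1/|G|) sum_C |C| * chi_rho(C) * conj(chi(C)) with |G| = 24 for each irreducible chi in the table:
  <chi_rho, chi_1> = (1/24)[1*(11)*conj(1) + 6*(1)*conj(1) + 3*(3)*conj(1) + 8*(2)*conj(1) + 6*(1)*conj(1)]
      = (1/24)[(11) + (6) + (9) + (16) + (6)] = 48/24 = 2
  <chi_rho, chi_2> = (1/24)[1*(11)*conj(1) + 6*(1)*conj(-1) + 3*(3)*conj(1) + 8*(2)*conj(1) + 6*(1)*conj(-1)]
      = (1/24)[(11) + (-6) + (9) + (16) + (-6)] = 24/24 = 1
  <chi_rho, chi_3> = (1/24)[1*(11)*conj(2) + 6*(1)*conj(0) + 3*(3)*conj(2) + 8*(2)*conj(-1) + 6*(1)*conj(0)]
      = (1/24)[(22) + (0) + (18) + (-16) + (0)] = 24/24 = 1
  <chi_rho, chi_4> = (1/24)[1*(11)*conj(3) + 6*(1)*conj(1) + 3*(3)*conj(-1) + 8*(2)*conj(0) + 6*(1)*conj(-1)]
      = (1/24)[(33) + (6) + (-9) + (0) + (-6)] = 24/24 = 1
  <chi_rho, chi_5> = (1/24)[1*(11)*conj(3) + 6*(1)*conj(-1) + 3*(3)*conj(-1) + 8*(2)*conj(0) + 6*(1)*conj(1)]
      = (1/24)[(33) + (-6) + (-9) + (0) + (6)] = 24/24 = 1
Dimension check: dim(rho) = sum (mult * dim) = 2*1 + 1*1 + 1*2 + 1*3 + 1*3 = 11 = chi_rho(e) = 11.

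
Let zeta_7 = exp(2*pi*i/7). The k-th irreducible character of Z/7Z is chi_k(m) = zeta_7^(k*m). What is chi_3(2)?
chi_3(2) = zeta_7^6 = exp(-2*I*pi/7)

Justification: chi_3(2) = zeta_7^(3*2) = zeta_7^6. Since zeta_7^7 = 1, this equals zeta_7^6 = exp(2*pi*i*6/7) = exp(-2*I*pi/7).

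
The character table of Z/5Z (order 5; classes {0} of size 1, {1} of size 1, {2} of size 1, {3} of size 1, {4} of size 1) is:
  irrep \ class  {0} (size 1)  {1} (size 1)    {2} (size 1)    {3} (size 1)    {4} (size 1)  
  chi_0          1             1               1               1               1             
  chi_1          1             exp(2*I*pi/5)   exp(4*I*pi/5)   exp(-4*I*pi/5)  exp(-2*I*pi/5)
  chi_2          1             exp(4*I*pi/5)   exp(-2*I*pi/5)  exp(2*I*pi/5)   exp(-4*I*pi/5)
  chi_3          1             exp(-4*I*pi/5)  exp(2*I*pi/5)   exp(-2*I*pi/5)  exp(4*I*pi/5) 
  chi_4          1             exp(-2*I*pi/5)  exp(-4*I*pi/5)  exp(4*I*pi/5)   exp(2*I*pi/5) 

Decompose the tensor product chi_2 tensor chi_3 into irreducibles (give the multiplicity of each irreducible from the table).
chi_2 tensor chi_3 = chi_0 (all other irreducibles have multiplicity 0).

Why: The character of a tensor product is the pointwise product (chi_2 * chi_3)(C) = chi_2(C) * chi_3(C):
  {0}: (1)*(1), {1}: (exp(4*I*pi/5))*(exp(-4*I*pi/5)), {2}: (exp(-2*I*pi/5))*(exp(2*I*pi/5)), {3}: (exp(2*I*pi/5))*(exp(-2*I*pi/5)), {4}: (exp(-4*I*pi/5))*(exp(4*I*pi/5))
so (chi_2 * chi_3) takes values
  {0} -> 1, {1} -> 1, {2} -> 1, {3} -> 1, {4} -> 1.
Now take the inner product of this character with each irreducible chi from the table, <chi_2*chi_3, chi> = (1/5) sum_C |C| (chi_2*chi_3)(C) conj(chi(C)):
  <chi_2*chi_3, chi_0> = (1/5)[1*(1)*conj(1) + 1*(1)*conj(1) + 1*(1)*conj(1) + 1*(1)*conj(1) + 1*(1)*conj(1)]
      = (1/5)[(1) + (1) + (1) + (1) + (1)] = 5/5 = 1
  <chi_2*chi_3, chi_1> = (1/5)[1*(1)*conj(1) + 1*(1)*conj(exp(2*I*pi/5)) + 1*(1)*conj(exp(4*I*pi/5)) + 1*(1)*conj(exp(-4*I*pi/5)) + 1*(1)*conj(exp(-2*I*pi/5))]
      = (1/5)[(1) + (exp(-2*I*pi/5)) + (exp(-4*I*pi/5)) + (exp(4*I*pi/5)) + (exp(2*I*pi/5))] = 0/5 = 0
  <chi_2*chi_3, chi_2> = (1/5)[1*(1)*conj(1) + 1*(1)*conj(exp(4*I*pi/5)) + 1*(1)*conj(exp(-2*I*pi/5)) + 1*(1)*conj(exp(2*I*pi/5)) + 1*(1)*conj(exp(-4*I*pi/5))]
      = (1/5)[(1) + (exp(-4*I*pi/5)) + (exp(2*I*pi/5)) + (exp(-2*I*pi/5)) + (exp(4*I*pi/5))] = 0/5 = 0
  <chi_2*chi_3, chi_3> = (1/5)[1*(1)*conj(1) + 1*(1)*conj(exp(-4*I*pi/5)) + 1*(1)*conj(exp(2*I*pi/5)) + 1*(1)*conj(exp(-2*I*pi/5)) + 1*(1)*conj(exp(4*I*pi/5))]
      = (1/5)[(1) + (exp(4*I*pi/5)) + (exp(-2*I*pi/5)) + (exp(2*I*pi/5)) + (exp(-4*I*pi/5))] = 0/5 = 0
  <chi_2*chi_3, chi_4> = (1/5)[1*(1)*conj(1) + 1*(1)*conj(exp(-2*I*pi/5)) + 1*(1)*conj(exp(-4*I*pi/5)) + 1*(1)*conj(exp(4*I*pi/5)) + 1*(1)*conj(exp(2*I*pi/5))]
      = (1/5)[(1) + (exp(2*I*pi/5)) + (exp(4*I*pi/5)) + (exp(-4*I*pi/5)) + (exp(-2*I*pi/5))] = 0/5 = 0
(Exp terms are combined using exp(i*s)*conj(exp(i*t)) = exp(i*(s-t)), and sums of them are collapsed using the identity that for every m > 1 the m distinct m-th roots of unity sum to 0, e.g. 1 + exp(2*I*pi/3) + exp(-2*I*pi/3) = 0.)
Hence the multiplicities are chi_0: 1. Dimension check: dim(chi_2)*dim(chi_3) = 1*1 = 1 and sum (mult * dim) = 1*1 = 1.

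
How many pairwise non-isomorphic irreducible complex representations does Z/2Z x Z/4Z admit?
8

The number of irreducible complex representations of a finite group equals its number of conjugacy classes. Z/2Z x Z/4Z is abelian of order 8, so every element is its own conjugacy class: 8 classes, so Z/2Z x Z/4Z (order 8) has exactly 8 irreducible complex representations.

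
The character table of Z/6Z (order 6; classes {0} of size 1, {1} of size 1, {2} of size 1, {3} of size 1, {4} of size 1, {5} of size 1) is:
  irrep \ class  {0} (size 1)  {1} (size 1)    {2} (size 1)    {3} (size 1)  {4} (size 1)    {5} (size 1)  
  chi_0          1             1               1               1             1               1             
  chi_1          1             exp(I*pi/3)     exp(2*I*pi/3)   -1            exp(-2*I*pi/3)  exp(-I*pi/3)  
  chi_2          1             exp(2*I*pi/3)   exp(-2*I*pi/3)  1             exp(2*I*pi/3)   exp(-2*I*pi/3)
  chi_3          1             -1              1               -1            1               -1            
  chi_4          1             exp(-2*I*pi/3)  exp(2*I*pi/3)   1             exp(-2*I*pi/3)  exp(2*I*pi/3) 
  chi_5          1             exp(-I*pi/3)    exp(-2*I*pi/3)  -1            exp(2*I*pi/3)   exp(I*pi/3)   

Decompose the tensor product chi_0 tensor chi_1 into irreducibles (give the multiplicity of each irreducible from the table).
chi_0 tensor chi_1 = chi_1 (all other irreducibles have multiplicity 0).

Working: The character of a tensor product is the pointwise product (chi_0 * chi_1)(C) = chi_0(C) * chi_1(C):
  {0}: (1)*(1), {1}: (1)*(exp(I*pi/3)), {2}: (1)*(exp(2*I*pi/3)), {3}: (1)*(-1), {4}: (1)*(exp(-2*I*pi/3)), {5}: (1)*(exp(-I*pi/3))
so (chi_0 * chi_1) takes values
  {0} -> 1, {1} -> exp(I*pi/3), {2} -> exp(2*I*pi/3), {3} -> -1, {4} -> exp(-2*I*pi/3), {5} -> exp(-I*pi/3).
Now take the inner product of this character with each irreducible chi from the table, <chi_0*chi_1, chi> = (1/6) sum_C |C| (chi_0*chi_1)(C) conj(chi(C)):
  <chi_0*chi_1, chi_0> = (1/6)[1*(1)*conj(1) + 1*(exp(I*pi/3))*conj(1) + 1*(exp(2*I*pi/3))*conj(1) + 1*(-1)*conj(1) + 1*(exp(-2*I*pi/3))*conj(1) + 1*(exp(-I*pi/3))*conj(1)]
      = (1/6)[(1) + (exp(I*pi/3)) + (exp(2*I*pi/3)) + (-1) + (exp(-2*I*pi/3)) + (exp(-I*pi/3))] = 0/6 = 0
  <chi_0*chi_1, chi_1> = (1/6)[1*(1)*conj(1) + 1*(exp(I*pi/3))*conj(exp(I*pi/3)) + 1*(exp(2*I*pi/3))*conj(exp(2*I*pi/3)) + 1*(-1)*conj(-1) + 1*(exp(-2*I*pi/3))*conj(exp(-2*I*pi/3)) + 1*(exp(-I*pi/3))*conj(exp(-I*pi/3))]
      = (1/6)[(1) + (1) + (1) + (1) + (1) + (1)] = 6/6 = 1
  <chi_0*chi_1, chi_2> = (1/6)[1*(1)*conj(1) + 1*(exp(I*pi/3))*conj(exp(2*I*pi/3)) + 1*(exp(2*I*pi/3))*conj(exp(-2*I*pi/3)) + 1*(-1)*conj(1) + 1*(exp(-2*I*pi/3))*conj(exp(2*I*pi/3)) + 1*(exp(-I*pi/3))*conj(exp(-2*I*pi/3))]
      = (1/6)[(1) + (exp(-I*pi/3)) + (exp(-2*I*pi/3)) + (-1) + (exp(2*I*pi/3)) + (exp(I*pi/3))] = 0/6 = 0
  <chi_0*chi_1, chi_3> = (1/6)[1*(1)*conj(1) + 1*(exp(I*pi/3))*conj(-1) + 1*(exp(2*I*pi/3))*conj(1) + 1*(-1)*conj(-1) + 1*(exp(-2*I*pi/3))*conj(1) + 1*(exp(-I*pi/3))*conj(-1)]
      = (1/6)[(1) + (-exp(I*pi/3)) + (exp(2*I*pi/3)) + (1) + (exp(-2*I*pi/3)) + (-exp(-I*pi/3))] = 0/6 = 0
  <chi_0*chi_1, chi_4> = (1/6)[1*(1)*conj(1) + 1*(exp(I*pi/3))*conj(exp(-2*I*pi/3)) + 1*(exp(2*I*pi/3))*conj(exp(2*I*pi/3)) + 1*(-1)*conj(1) + 1*(exp(-2*I*pi/3))*conj(exp(-2*I*pi/3)) + 1*(exp(-I*pi/3))*conj(exp(2*I*pi/3))]
      = (1/6)[(1) + (-1) + (1) + (-1) + (1) + (-1)] = 0/6 = 0
  <chi_0*chi_1, chi_5> = (1/6)[1*(1)*conj(1) + 1*(exp(I*pi/3))*conj(exp(-I*pi/3)) + 1*(exp(2*I*pi/3))*conj(exp(-2*I*pi/3)) + 1*(-1)*conj(-1) + 1*(exp(-2*I*pi/3))*conj(exp(2*I*pi/3)) + 1*(exp(-I*pi/3))*conj(exp(I*pi/3))]
      = (1/6)[(1) + (exp(2*I*pi/3)) + (exp(-2*I*pi/3)) + (1) + (exp(2*I*pi/3)) + (exp(-2*I*pi/3))] = 0/6 = 0
(Exp terms are combined using exp(i*s)*conj(exp(i*t)) = exp(i*(s-t)), and sums of them are collapsed using the identity that for every m > 1 the m distinct m-th roots of unity sum to 0, e.g. 1 + exp(2*I*pi/3) + exp(-2*I*pi/3) = 0.)
Hence the multiplicities are chi_1: 1. Dimension check: dim(chi_0)*dim(chi_1) = 1*1 = 1 and sum (mult * dim) = 1*1 = 1.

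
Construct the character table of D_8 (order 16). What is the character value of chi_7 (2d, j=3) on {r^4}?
Conjugacy classes: {e} of size 1, {r^4} of size 1, {r^1, r^7} of size 2, {r^2, r^6} of size 2, {r^3, r^5} of size 2, {s, sr^2, ...} of size 4, {sr, sr^3, ...} of size 4.
Character table:
  irrep \ class              {e} (size 1)  {r^4} (size 1)  {r^1, r^7} (size 2)  {r^2, r^6} (size 2)  {r^3, r^5} (size 2)  {s, sr^2, ...} (size 4)  {sr, sr^3, ...} (size 4)
  chi_1 (triv)               1             1               1                    1                    1                    1                        1                       
  chi_2 (sign: r->1, s->-1)  1             1               1                    1                    1                    -1                       -1                      
  chi_3 (r->-1, s->1)        1             1               -1                   1                    -1                   1                        -1                      
  chi_4 (r->-1, s->-1)       1             1               -1                   1                    -1                   -1                       1                       
  chi_5 (2d, j=1)            2             -2              sqrt(2)              0                    -sqrt(2)             0                        0                       
  chi_6 (2d, j=2)            2             2               0                    -2                   0                    0                        0                       
  chi_7 (2d, j=3)            2             -2              -sqrt(2)             0                    sqrt(2)              0                        0                       

Spot check: chi_7 (2d, j=3) on {r^4} = -2.

Justification: D_8 has order 2*8 = 16 with 7 conjugacy classes, hence 7 irreducibles. Sum of squared dims 1 + 1 + 1 + 1 + 4 + 4 + 4 = 16 = |G|. Linear characters come from the abelianisation; the 2-dimensional irreps have character r^k -> 2*cos(2*pi*j*k/8), reflections -> 0.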